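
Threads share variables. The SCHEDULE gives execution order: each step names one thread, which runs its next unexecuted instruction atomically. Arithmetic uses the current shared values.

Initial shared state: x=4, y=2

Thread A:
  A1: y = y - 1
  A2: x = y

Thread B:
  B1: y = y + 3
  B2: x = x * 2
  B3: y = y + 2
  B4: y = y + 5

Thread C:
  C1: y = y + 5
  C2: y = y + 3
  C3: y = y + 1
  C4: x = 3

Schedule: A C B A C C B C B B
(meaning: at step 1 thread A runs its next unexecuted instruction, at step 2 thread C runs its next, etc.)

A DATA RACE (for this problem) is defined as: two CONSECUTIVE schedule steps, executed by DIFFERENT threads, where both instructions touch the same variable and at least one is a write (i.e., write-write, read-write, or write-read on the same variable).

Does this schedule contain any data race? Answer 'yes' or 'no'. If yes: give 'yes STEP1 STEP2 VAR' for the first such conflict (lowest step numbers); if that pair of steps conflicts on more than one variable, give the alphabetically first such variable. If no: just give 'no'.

Answer: yes 1 2 y

Derivation:
Steps 1,2: A(y = y - 1) vs C(y = y + 5). RACE on y (W-W).
Steps 2,3: C(y = y + 5) vs B(y = y + 3). RACE on y (W-W).
Steps 3,4: B(y = y + 3) vs A(x = y). RACE on y (W-R).
Steps 4,5: A(x = y) vs C(y = y + 3). RACE on y (R-W).
Steps 5,6: same thread (C). No race.
Steps 6,7: C(r=y,w=y) vs B(r=x,w=x). No conflict.
Steps 7,8: B(x = x * 2) vs C(x = 3). RACE on x (W-W).
Steps 8,9: C(r=-,w=x) vs B(r=y,w=y). No conflict.
Steps 9,10: same thread (B). No race.
First conflict at steps 1,2.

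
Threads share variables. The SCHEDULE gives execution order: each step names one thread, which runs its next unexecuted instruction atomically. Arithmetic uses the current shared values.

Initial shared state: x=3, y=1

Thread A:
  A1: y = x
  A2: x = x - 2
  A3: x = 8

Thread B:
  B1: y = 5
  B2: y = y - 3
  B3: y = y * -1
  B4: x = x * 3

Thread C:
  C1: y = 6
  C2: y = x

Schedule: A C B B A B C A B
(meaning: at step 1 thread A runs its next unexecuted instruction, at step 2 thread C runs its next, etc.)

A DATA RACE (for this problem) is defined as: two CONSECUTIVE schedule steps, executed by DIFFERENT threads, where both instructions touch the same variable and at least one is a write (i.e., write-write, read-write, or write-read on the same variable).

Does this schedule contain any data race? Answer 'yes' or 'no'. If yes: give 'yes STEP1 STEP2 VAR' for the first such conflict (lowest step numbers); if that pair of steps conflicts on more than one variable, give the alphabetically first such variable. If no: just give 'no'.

Answer: yes 1 2 y

Derivation:
Steps 1,2: A(y = x) vs C(y = 6). RACE on y (W-W).
Steps 2,3: C(y = 6) vs B(y = 5). RACE on y (W-W).
Steps 3,4: same thread (B). No race.
Steps 4,5: B(r=y,w=y) vs A(r=x,w=x). No conflict.
Steps 5,6: A(r=x,w=x) vs B(r=y,w=y). No conflict.
Steps 6,7: B(y = y * -1) vs C(y = x). RACE on y (W-W).
Steps 7,8: C(y = x) vs A(x = 8). RACE on x (R-W).
Steps 8,9: A(x = 8) vs B(x = x * 3). RACE on x (W-W).
First conflict at steps 1,2.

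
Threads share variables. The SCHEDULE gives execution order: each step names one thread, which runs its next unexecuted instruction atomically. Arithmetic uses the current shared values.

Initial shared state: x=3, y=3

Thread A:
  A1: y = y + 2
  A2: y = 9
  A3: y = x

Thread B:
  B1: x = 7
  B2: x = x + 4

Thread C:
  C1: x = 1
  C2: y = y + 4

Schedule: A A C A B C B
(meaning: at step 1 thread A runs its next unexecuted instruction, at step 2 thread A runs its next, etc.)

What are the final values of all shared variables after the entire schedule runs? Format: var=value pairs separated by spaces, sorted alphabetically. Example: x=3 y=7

Step 1: thread A executes A1 (y = y + 2). Shared: x=3 y=5. PCs: A@1 B@0 C@0
Step 2: thread A executes A2 (y = 9). Shared: x=3 y=9. PCs: A@2 B@0 C@0
Step 3: thread C executes C1 (x = 1). Shared: x=1 y=9. PCs: A@2 B@0 C@1
Step 4: thread A executes A3 (y = x). Shared: x=1 y=1. PCs: A@3 B@0 C@1
Step 5: thread B executes B1 (x = 7). Shared: x=7 y=1. PCs: A@3 B@1 C@1
Step 6: thread C executes C2 (y = y + 4). Shared: x=7 y=5. PCs: A@3 B@1 C@2
Step 7: thread B executes B2 (x = x + 4). Shared: x=11 y=5. PCs: A@3 B@2 C@2

Answer: x=11 y=5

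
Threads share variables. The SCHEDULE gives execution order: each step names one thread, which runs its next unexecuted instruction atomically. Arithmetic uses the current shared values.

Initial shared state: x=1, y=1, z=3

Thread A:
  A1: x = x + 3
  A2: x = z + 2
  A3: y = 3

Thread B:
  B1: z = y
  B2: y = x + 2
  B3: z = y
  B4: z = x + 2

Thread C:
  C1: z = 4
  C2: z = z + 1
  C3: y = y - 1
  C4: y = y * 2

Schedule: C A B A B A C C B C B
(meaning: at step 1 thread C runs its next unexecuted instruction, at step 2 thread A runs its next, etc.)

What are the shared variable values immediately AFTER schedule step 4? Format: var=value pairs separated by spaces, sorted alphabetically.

Answer: x=3 y=1 z=1

Derivation:
Step 1: thread C executes C1 (z = 4). Shared: x=1 y=1 z=4. PCs: A@0 B@0 C@1
Step 2: thread A executes A1 (x = x + 3). Shared: x=4 y=1 z=4. PCs: A@1 B@0 C@1
Step 3: thread B executes B1 (z = y). Shared: x=4 y=1 z=1. PCs: A@1 B@1 C@1
Step 4: thread A executes A2 (x = z + 2). Shared: x=3 y=1 z=1. PCs: A@2 B@1 C@1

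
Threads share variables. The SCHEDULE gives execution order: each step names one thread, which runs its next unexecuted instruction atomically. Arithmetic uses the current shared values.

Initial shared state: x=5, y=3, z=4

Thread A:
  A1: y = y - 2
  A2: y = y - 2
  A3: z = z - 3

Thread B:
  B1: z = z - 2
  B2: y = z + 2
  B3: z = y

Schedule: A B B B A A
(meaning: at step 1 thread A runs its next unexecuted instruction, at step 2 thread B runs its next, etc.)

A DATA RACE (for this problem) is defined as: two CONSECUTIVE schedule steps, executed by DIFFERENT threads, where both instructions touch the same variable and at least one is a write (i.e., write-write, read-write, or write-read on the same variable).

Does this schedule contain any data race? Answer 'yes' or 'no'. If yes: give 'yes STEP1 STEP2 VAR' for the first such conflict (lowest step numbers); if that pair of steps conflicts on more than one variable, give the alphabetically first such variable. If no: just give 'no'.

Answer: yes 4 5 y

Derivation:
Steps 1,2: A(r=y,w=y) vs B(r=z,w=z). No conflict.
Steps 2,3: same thread (B). No race.
Steps 3,4: same thread (B). No race.
Steps 4,5: B(z = y) vs A(y = y - 2). RACE on y (R-W).
Steps 5,6: same thread (A). No race.
First conflict at steps 4,5.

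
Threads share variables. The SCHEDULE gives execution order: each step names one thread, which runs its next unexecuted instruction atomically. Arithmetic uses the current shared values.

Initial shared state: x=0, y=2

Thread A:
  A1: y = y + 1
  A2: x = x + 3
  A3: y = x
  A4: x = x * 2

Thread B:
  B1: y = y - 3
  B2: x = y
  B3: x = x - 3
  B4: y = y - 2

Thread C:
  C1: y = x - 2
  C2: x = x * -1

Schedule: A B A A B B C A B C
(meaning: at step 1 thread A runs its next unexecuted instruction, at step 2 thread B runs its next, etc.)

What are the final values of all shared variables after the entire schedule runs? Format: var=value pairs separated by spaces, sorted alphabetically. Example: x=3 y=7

Answer: x=0 y=-4

Derivation:
Step 1: thread A executes A1 (y = y + 1). Shared: x=0 y=3. PCs: A@1 B@0 C@0
Step 2: thread B executes B1 (y = y - 3). Shared: x=0 y=0. PCs: A@1 B@1 C@0
Step 3: thread A executes A2 (x = x + 3). Shared: x=3 y=0. PCs: A@2 B@1 C@0
Step 4: thread A executes A3 (y = x). Shared: x=3 y=3. PCs: A@3 B@1 C@0
Step 5: thread B executes B2 (x = y). Shared: x=3 y=3. PCs: A@3 B@2 C@0
Step 6: thread B executes B3 (x = x - 3). Shared: x=0 y=3. PCs: A@3 B@3 C@0
Step 7: thread C executes C1 (y = x - 2). Shared: x=0 y=-2. PCs: A@3 B@3 C@1
Step 8: thread A executes A4 (x = x * 2). Shared: x=0 y=-2. PCs: A@4 B@3 C@1
Step 9: thread B executes B4 (y = y - 2). Shared: x=0 y=-4. PCs: A@4 B@4 C@1
Step 10: thread C executes C2 (x = x * -1). Shared: x=0 y=-4. PCs: A@4 B@4 C@2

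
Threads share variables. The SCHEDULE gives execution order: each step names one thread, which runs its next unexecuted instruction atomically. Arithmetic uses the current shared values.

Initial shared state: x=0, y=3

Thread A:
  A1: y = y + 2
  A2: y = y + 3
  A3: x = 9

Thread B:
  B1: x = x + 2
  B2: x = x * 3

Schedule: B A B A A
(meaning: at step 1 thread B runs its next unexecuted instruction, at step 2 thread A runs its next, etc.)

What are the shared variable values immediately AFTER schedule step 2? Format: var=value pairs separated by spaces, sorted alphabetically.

Step 1: thread B executes B1 (x = x + 2). Shared: x=2 y=3. PCs: A@0 B@1
Step 2: thread A executes A1 (y = y + 2). Shared: x=2 y=5. PCs: A@1 B@1

Answer: x=2 y=5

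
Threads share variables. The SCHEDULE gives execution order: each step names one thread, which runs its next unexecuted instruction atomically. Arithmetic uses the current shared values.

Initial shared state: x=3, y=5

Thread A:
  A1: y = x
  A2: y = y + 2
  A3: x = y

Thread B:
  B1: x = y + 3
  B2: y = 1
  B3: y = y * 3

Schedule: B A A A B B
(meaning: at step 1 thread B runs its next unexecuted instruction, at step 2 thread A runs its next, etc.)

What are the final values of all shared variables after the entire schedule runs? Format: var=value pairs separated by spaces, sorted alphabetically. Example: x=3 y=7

Step 1: thread B executes B1 (x = y + 3). Shared: x=8 y=5. PCs: A@0 B@1
Step 2: thread A executes A1 (y = x). Shared: x=8 y=8. PCs: A@1 B@1
Step 3: thread A executes A2 (y = y + 2). Shared: x=8 y=10. PCs: A@2 B@1
Step 4: thread A executes A3 (x = y). Shared: x=10 y=10. PCs: A@3 B@1
Step 5: thread B executes B2 (y = 1). Shared: x=10 y=1. PCs: A@3 B@2
Step 6: thread B executes B3 (y = y * 3). Shared: x=10 y=3. PCs: A@3 B@3

Answer: x=10 y=3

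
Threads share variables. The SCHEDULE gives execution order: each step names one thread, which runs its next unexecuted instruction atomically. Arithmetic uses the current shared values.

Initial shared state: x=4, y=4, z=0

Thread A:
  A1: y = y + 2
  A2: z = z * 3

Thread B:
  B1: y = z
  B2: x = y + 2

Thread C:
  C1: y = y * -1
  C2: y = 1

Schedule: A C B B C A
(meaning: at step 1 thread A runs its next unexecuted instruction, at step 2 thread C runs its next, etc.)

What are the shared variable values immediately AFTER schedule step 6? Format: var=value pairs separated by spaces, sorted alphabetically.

Answer: x=2 y=1 z=0

Derivation:
Step 1: thread A executes A1 (y = y + 2). Shared: x=4 y=6 z=0. PCs: A@1 B@0 C@0
Step 2: thread C executes C1 (y = y * -1). Shared: x=4 y=-6 z=0. PCs: A@1 B@0 C@1
Step 3: thread B executes B1 (y = z). Shared: x=4 y=0 z=0. PCs: A@1 B@1 C@1
Step 4: thread B executes B2 (x = y + 2). Shared: x=2 y=0 z=0. PCs: A@1 B@2 C@1
Step 5: thread C executes C2 (y = 1). Shared: x=2 y=1 z=0. PCs: A@1 B@2 C@2
Step 6: thread A executes A2 (z = z * 3). Shared: x=2 y=1 z=0. PCs: A@2 B@2 C@2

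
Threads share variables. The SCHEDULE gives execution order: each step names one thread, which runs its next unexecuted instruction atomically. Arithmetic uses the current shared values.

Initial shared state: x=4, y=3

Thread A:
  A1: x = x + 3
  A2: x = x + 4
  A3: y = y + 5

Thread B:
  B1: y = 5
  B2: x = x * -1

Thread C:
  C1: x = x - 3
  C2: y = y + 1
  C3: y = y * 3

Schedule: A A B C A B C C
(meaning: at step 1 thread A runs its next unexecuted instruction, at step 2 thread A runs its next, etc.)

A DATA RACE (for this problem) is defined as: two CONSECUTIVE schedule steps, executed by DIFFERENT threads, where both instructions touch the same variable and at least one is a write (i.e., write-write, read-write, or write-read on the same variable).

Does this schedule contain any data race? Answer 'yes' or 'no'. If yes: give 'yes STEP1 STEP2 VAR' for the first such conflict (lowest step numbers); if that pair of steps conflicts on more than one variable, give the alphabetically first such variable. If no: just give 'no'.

Steps 1,2: same thread (A). No race.
Steps 2,3: A(r=x,w=x) vs B(r=-,w=y). No conflict.
Steps 3,4: B(r=-,w=y) vs C(r=x,w=x). No conflict.
Steps 4,5: C(r=x,w=x) vs A(r=y,w=y). No conflict.
Steps 5,6: A(r=y,w=y) vs B(r=x,w=x). No conflict.
Steps 6,7: B(r=x,w=x) vs C(r=y,w=y). No conflict.
Steps 7,8: same thread (C). No race.

Answer: no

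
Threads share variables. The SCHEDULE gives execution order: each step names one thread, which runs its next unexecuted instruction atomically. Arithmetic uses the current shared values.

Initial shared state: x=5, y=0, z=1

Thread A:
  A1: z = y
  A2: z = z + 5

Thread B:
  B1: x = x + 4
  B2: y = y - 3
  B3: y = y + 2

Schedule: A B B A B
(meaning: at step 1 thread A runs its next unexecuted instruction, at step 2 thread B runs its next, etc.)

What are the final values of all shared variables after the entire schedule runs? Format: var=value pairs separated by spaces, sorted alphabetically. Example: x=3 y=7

Step 1: thread A executes A1 (z = y). Shared: x=5 y=0 z=0. PCs: A@1 B@0
Step 2: thread B executes B1 (x = x + 4). Shared: x=9 y=0 z=0. PCs: A@1 B@1
Step 3: thread B executes B2 (y = y - 3). Shared: x=9 y=-3 z=0. PCs: A@1 B@2
Step 4: thread A executes A2 (z = z + 5). Shared: x=9 y=-3 z=5. PCs: A@2 B@2
Step 5: thread B executes B3 (y = y + 2). Shared: x=9 y=-1 z=5. PCs: A@2 B@3

Answer: x=9 y=-1 z=5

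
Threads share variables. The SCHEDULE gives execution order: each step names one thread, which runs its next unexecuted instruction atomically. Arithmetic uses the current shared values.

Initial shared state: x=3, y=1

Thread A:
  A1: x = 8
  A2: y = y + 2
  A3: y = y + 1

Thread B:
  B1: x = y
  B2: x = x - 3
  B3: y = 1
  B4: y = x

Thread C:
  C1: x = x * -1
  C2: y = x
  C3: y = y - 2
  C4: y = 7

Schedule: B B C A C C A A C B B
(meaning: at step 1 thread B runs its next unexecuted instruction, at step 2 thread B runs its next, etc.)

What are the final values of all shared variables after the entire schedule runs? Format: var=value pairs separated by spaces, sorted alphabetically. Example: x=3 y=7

Step 1: thread B executes B1 (x = y). Shared: x=1 y=1. PCs: A@0 B@1 C@0
Step 2: thread B executes B2 (x = x - 3). Shared: x=-2 y=1. PCs: A@0 B@2 C@0
Step 3: thread C executes C1 (x = x * -1). Shared: x=2 y=1. PCs: A@0 B@2 C@1
Step 4: thread A executes A1 (x = 8). Shared: x=8 y=1. PCs: A@1 B@2 C@1
Step 5: thread C executes C2 (y = x). Shared: x=8 y=8. PCs: A@1 B@2 C@2
Step 6: thread C executes C3 (y = y - 2). Shared: x=8 y=6. PCs: A@1 B@2 C@3
Step 7: thread A executes A2 (y = y + 2). Shared: x=8 y=8. PCs: A@2 B@2 C@3
Step 8: thread A executes A3 (y = y + 1). Shared: x=8 y=9. PCs: A@3 B@2 C@3
Step 9: thread C executes C4 (y = 7). Shared: x=8 y=7. PCs: A@3 B@2 C@4
Step 10: thread B executes B3 (y = 1). Shared: x=8 y=1. PCs: A@3 B@3 C@4
Step 11: thread B executes B4 (y = x). Shared: x=8 y=8. PCs: A@3 B@4 C@4

Answer: x=8 y=8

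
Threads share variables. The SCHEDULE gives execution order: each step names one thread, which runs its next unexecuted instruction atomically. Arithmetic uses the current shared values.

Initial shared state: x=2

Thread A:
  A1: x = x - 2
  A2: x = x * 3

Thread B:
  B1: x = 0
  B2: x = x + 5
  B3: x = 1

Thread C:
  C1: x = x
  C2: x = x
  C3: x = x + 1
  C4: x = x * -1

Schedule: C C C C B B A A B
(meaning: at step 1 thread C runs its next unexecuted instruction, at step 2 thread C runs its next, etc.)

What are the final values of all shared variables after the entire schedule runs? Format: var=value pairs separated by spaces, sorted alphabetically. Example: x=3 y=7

Step 1: thread C executes C1 (x = x). Shared: x=2. PCs: A@0 B@0 C@1
Step 2: thread C executes C2 (x = x). Shared: x=2. PCs: A@0 B@0 C@2
Step 3: thread C executes C3 (x = x + 1). Shared: x=3. PCs: A@0 B@0 C@3
Step 4: thread C executes C4 (x = x * -1). Shared: x=-3. PCs: A@0 B@0 C@4
Step 5: thread B executes B1 (x = 0). Shared: x=0. PCs: A@0 B@1 C@4
Step 6: thread B executes B2 (x = x + 5). Shared: x=5. PCs: A@0 B@2 C@4
Step 7: thread A executes A1 (x = x - 2). Shared: x=3. PCs: A@1 B@2 C@4
Step 8: thread A executes A2 (x = x * 3). Shared: x=9. PCs: A@2 B@2 C@4
Step 9: thread B executes B3 (x = 1). Shared: x=1. PCs: A@2 B@3 C@4

Answer: x=1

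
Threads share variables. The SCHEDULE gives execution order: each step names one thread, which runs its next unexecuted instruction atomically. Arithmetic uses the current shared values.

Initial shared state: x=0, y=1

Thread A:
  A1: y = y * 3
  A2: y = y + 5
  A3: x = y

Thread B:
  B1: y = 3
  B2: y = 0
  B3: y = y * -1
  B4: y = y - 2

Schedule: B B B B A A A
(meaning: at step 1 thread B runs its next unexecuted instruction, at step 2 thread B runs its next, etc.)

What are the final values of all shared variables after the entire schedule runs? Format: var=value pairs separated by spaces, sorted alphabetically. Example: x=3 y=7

Step 1: thread B executes B1 (y = 3). Shared: x=0 y=3. PCs: A@0 B@1
Step 2: thread B executes B2 (y = 0). Shared: x=0 y=0. PCs: A@0 B@2
Step 3: thread B executes B3 (y = y * -1). Shared: x=0 y=0. PCs: A@0 B@3
Step 4: thread B executes B4 (y = y - 2). Shared: x=0 y=-2. PCs: A@0 B@4
Step 5: thread A executes A1 (y = y * 3). Shared: x=0 y=-6. PCs: A@1 B@4
Step 6: thread A executes A2 (y = y + 5). Shared: x=0 y=-1. PCs: A@2 B@4
Step 7: thread A executes A3 (x = y). Shared: x=-1 y=-1. PCs: A@3 B@4

Answer: x=-1 y=-1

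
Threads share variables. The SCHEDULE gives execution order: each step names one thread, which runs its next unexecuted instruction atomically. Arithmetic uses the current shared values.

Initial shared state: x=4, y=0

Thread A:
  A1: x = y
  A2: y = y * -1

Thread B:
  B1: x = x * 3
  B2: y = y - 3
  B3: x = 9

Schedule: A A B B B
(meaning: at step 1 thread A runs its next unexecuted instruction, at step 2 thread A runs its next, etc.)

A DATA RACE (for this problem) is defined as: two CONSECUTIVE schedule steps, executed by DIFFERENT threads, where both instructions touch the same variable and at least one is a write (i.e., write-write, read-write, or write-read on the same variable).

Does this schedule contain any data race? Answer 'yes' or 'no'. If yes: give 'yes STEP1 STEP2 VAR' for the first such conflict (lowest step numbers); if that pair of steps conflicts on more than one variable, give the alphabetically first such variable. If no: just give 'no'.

Steps 1,2: same thread (A). No race.
Steps 2,3: A(r=y,w=y) vs B(r=x,w=x). No conflict.
Steps 3,4: same thread (B). No race.
Steps 4,5: same thread (B). No race.

Answer: no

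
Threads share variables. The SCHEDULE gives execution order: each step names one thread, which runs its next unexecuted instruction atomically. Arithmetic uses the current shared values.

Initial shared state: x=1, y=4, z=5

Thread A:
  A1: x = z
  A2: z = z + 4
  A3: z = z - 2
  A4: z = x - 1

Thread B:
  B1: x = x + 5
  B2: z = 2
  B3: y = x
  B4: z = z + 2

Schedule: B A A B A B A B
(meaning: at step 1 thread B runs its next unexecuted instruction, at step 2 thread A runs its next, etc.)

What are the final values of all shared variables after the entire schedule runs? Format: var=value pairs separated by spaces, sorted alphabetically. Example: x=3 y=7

Answer: x=5 y=5 z=6

Derivation:
Step 1: thread B executes B1 (x = x + 5). Shared: x=6 y=4 z=5. PCs: A@0 B@1
Step 2: thread A executes A1 (x = z). Shared: x=5 y=4 z=5. PCs: A@1 B@1
Step 3: thread A executes A2 (z = z + 4). Shared: x=5 y=4 z=9. PCs: A@2 B@1
Step 4: thread B executes B2 (z = 2). Shared: x=5 y=4 z=2. PCs: A@2 B@2
Step 5: thread A executes A3 (z = z - 2). Shared: x=5 y=4 z=0. PCs: A@3 B@2
Step 6: thread B executes B3 (y = x). Shared: x=5 y=5 z=0. PCs: A@3 B@3
Step 7: thread A executes A4 (z = x - 1). Shared: x=5 y=5 z=4. PCs: A@4 B@3
Step 8: thread B executes B4 (z = z + 2). Shared: x=5 y=5 z=6. PCs: A@4 B@4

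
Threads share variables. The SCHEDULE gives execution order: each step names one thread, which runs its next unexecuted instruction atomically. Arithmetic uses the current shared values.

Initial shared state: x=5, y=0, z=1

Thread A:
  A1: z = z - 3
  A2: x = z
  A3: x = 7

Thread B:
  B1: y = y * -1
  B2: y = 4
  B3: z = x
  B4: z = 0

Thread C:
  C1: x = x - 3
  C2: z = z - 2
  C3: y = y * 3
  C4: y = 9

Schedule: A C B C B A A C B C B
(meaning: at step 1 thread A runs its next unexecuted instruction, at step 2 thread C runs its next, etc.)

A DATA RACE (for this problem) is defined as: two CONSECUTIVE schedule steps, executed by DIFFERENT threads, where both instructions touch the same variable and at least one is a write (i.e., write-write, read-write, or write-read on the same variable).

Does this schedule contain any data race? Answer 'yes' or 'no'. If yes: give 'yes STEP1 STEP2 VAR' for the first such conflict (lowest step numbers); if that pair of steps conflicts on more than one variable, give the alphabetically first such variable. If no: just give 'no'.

Answer: no

Derivation:
Steps 1,2: A(r=z,w=z) vs C(r=x,w=x). No conflict.
Steps 2,3: C(r=x,w=x) vs B(r=y,w=y). No conflict.
Steps 3,4: B(r=y,w=y) vs C(r=z,w=z). No conflict.
Steps 4,5: C(r=z,w=z) vs B(r=-,w=y). No conflict.
Steps 5,6: B(r=-,w=y) vs A(r=z,w=x). No conflict.
Steps 6,7: same thread (A). No race.
Steps 7,8: A(r=-,w=x) vs C(r=y,w=y). No conflict.
Steps 8,9: C(r=y,w=y) vs B(r=x,w=z). No conflict.
Steps 9,10: B(r=x,w=z) vs C(r=-,w=y). No conflict.
Steps 10,11: C(r=-,w=y) vs B(r=-,w=z). No conflict.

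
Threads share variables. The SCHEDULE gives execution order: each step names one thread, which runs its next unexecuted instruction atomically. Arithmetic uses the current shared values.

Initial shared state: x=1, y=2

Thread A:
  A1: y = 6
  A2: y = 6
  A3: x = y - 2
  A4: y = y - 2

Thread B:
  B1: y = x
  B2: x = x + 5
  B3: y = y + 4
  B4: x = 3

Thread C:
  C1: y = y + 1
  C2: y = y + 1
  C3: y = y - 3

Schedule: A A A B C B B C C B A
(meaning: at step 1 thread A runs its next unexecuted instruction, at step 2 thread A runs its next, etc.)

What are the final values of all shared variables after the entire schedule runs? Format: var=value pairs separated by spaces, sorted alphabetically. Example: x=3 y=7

Answer: x=3 y=5

Derivation:
Step 1: thread A executes A1 (y = 6). Shared: x=1 y=6. PCs: A@1 B@0 C@0
Step 2: thread A executes A2 (y = 6). Shared: x=1 y=6. PCs: A@2 B@0 C@0
Step 3: thread A executes A3 (x = y - 2). Shared: x=4 y=6. PCs: A@3 B@0 C@0
Step 4: thread B executes B1 (y = x). Shared: x=4 y=4. PCs: A@3 B@1 C@0
Step 5: thread C executes C1 (y = y + 1). Shared: x=4 y=5. PCs: A@3 B@1 C@1
Step 6: thread B executes B2 (x = x + 5). Shared: x=9 y=5. PCs: A@3 B@2 C@1
Step 7: thread B executes B3 (y = y + 4). Shared: x=9 y=9. PCs: A@3 B@3 C@1
Step 8: thread C executes C2 (y = y + 1). Shared: x=9 y=10. PCs: A@3 B@3 C@2
Step 9: thread C executes C3 (y = y - 3). Shared: x=9 y=7. PCs: A@3 B@3 C@3
Step 10: thread B executes B4 (x = 3). Shared: x=3 y=7. PCs: A@3 B@4 C@3
Step 11: thread A executes A4 (y = y - 2). Shared: x=3 y=5. PCs: A@4 B@4 C@3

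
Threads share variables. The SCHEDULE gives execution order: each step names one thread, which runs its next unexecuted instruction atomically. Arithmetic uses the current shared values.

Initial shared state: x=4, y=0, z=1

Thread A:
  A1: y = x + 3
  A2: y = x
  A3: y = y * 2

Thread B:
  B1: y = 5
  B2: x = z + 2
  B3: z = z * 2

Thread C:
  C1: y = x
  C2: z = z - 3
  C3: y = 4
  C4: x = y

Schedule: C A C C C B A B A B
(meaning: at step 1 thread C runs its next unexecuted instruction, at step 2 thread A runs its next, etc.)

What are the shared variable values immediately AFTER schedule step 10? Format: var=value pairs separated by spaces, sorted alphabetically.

Step 1: thread C executes C1 (y = x). Shared: x=4 y=4 z=1. PCs: A@0 B@0 C@1
Step 2: thread A executes A1 (y = x + 3). Shared: x=4 y=7 z=1. PCs: A@1 B@0 C@1
Step 3: thread C executes C2 (z = z - 3). Shared: x=4 y=7 z=-2. PCs: A@1 B@0 C@2
Step 4: thread C executes C3 (y = 4). Shared: x=4 y=4 z=-2. PCs: A@1 B@0 C@3
Step 5: thread C executes C4 (x = y). Shared: x=4 y=4 z=-2. PCs: A@1 B@0 C@4
Step 6: thread B executes B1 (y = 5). Shared: x=4 y=5 z=-2. PCs: A@1 B@1 C@4
Step 7: thread A executes A2 (y = x). Shared: x=4 y=4 z=-2. PCs: A@2 B@1 C@4
Step 8: thread B executes B2 (x = z + 2). Shared: x=0 y=4 z=-2. PCs: A@2 B@2 C@4
Step 9: thread A executes A3 (y = y * 2). Shared: x=0 y=8 z=-2. PCs: A@3 B@2 C@4
Step 10: thread B executes B3 (z = z * 2). Shared: x=0 y=8 z=-4. PCs: A@3 B@3 C@4

Answer: x=0 y=8 z=-4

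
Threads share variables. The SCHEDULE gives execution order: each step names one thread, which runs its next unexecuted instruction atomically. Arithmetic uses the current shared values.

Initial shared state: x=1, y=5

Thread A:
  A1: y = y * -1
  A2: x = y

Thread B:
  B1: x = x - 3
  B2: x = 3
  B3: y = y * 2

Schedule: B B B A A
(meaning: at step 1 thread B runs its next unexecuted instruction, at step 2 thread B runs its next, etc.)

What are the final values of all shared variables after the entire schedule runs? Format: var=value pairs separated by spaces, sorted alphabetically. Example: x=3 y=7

Step 1: thread B executes B1 (x = x - 3). Shared: x=-2 y=5. PCs: A@0 B@1
Step 2: thread B executes B2 (x = 3). Shared: x=3 y=5. PCs: A@0 B@2
Step 3: thread B executes B3 (y = y * 2). Shared: x=3 y=10. PCs: A@0 B@3
Step 4: thread A executes A1 (y = y * -1). Shared: x=3 y=-10. PCs: A@1 B@3
Step 5: thread A executes A2 (x = y). Shared: x=-10 y=-10. PCs: A@2 B@3

Answer: x=-10 y=-10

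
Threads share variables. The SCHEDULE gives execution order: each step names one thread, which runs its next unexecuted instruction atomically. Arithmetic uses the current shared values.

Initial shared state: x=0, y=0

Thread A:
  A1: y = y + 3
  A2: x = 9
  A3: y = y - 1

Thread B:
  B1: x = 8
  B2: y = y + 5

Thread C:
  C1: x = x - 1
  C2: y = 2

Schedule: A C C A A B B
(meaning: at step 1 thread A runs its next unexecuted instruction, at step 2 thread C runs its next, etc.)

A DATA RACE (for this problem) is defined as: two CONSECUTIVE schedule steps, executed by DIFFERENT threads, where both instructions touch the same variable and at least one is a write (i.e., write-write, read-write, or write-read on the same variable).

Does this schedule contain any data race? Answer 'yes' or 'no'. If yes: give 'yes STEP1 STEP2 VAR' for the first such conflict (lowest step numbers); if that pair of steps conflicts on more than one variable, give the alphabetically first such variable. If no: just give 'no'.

Answer: no

Derivation:
Steps 1,2: A(r=y,w=y) vs C(r=x,w=x). No conflict.
Steps 2,3: same thread (C). No race.
Steps 3,4: C(r=-,w=y) vs A(r=-,w=x). No conflict.
Steps 4,5: same thread (A). No race.
Steps 5,6: A(r=y,w=y) vs B(r=-,w=x). No conflict.
Steps 6,7: same thread (B). No race.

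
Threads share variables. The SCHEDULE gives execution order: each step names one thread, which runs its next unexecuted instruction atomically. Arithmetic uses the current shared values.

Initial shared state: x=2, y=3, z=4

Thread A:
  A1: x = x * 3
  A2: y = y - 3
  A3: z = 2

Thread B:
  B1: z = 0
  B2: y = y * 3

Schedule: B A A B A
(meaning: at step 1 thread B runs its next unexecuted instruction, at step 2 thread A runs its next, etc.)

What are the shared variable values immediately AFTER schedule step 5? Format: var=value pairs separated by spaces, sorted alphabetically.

Step 1: thread B executes B1 (z = 0). Shared: x=2 y=3 z=0. PCs: A@0 B@1
Step 2: thread A executes A1 (x = x * 3). Shared: x=6 y=3 z=0. PCs: A@1 B@1
Step 3: thread A executes A2 (y = y - 3). Shared: x=6 y=0 z=0. PCs: A@2 B@1
Step 4: thread B executes B2 (y = y * 3). Shared: x=6 y=0 z=0. PCs: A@2 B@2
Step 5: thread A executes A3 (z = 2). Shared: x=6 y=0 z=2. PCs: A@3 B@2

Answer: x=6 y=0 z=2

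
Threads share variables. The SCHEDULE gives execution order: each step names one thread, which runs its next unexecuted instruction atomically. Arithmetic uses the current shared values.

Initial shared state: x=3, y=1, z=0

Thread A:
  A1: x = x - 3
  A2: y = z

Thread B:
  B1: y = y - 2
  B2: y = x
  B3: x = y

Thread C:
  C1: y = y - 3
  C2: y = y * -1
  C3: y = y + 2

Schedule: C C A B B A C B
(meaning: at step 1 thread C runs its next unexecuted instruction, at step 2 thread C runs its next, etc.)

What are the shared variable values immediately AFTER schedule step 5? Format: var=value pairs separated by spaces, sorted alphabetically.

Answer: x=0 y=0 z=0

Derivation:
Step 1: thread C executes C1 (y = y - 3). Shared: x=3 y=-2 z=0. PCs: A@0 B@0 C@1
Step 2: thread C executes C2 (y = y * -1). Shared: x=3 y=2 z=0. PCs: A@0 B@0 C@2
Step 3: thread A executes A1 (x = x - 3). Shared: x=0 y=2 z=0. PCs: A@1 B@0 C@2
Step 4: thread B executes B1 (y = y - 2). Shared: x=0 y=0 z=0. PCs: A@1 B@1 C@2
Step 5: thread B executes B2 (y = x). Shared: x=0 y=0 z=0. PCs: A@1 B@2 C@2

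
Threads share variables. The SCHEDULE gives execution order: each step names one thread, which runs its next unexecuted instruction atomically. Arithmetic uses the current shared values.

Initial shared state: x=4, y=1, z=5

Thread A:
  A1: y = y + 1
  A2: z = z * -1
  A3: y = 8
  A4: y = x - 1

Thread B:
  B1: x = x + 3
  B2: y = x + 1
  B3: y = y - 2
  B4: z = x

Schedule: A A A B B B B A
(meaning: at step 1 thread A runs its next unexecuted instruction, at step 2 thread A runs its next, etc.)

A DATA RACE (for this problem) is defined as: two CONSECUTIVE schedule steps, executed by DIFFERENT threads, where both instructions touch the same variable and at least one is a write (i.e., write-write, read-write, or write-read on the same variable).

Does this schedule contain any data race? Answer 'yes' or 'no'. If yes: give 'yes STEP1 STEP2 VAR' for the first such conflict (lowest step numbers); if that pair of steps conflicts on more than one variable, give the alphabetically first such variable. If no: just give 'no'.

Steps 1,2: same thread (A). No race.
Steps 2,3: same thread (A). No race.
Steps 3,4: A(r=-,w=y) vs B(r=x,w=x). No conflict.
Steps 4,5: same thread (B). No race.
Steps 5,6: same thread (B). No race.
Steps 6,7: same thread (B). No race.
Steps 7,8: B(r=x,w=z) vs A(r=x,w=y). No conflict.

Answer: no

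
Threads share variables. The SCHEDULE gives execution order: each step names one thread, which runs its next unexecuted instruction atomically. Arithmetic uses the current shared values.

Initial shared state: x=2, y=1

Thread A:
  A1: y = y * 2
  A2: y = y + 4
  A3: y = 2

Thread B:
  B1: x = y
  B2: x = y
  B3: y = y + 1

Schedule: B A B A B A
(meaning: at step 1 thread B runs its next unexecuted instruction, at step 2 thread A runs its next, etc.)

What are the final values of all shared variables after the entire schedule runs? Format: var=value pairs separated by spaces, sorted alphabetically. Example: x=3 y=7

Step 1: thread B executes B1 (x = y). Shared: x=1 y=1. PCs: A@0 B@1
Step 2: thread A executes A1 (y = y * 2). Shared: x=1 y=2. PCs: A@1 B@1
Step 3: thread B executes B2 (x = y). Shared: x=2 y=2. PCs: A@1 B@2
Step 4: thread A executes A2 (y = y + 4). Shared: x=2 y=6. PCs: A@2 B@2
Step 5: thread B executes B3 (y = y + 1). Shared: x=2 y=7. PCs: A@2 B@3
Step 6: thread A executes A3 (y = 2). Shared: x=2 y=2. PCs: A@3 B@3

Answer: x=2 y=2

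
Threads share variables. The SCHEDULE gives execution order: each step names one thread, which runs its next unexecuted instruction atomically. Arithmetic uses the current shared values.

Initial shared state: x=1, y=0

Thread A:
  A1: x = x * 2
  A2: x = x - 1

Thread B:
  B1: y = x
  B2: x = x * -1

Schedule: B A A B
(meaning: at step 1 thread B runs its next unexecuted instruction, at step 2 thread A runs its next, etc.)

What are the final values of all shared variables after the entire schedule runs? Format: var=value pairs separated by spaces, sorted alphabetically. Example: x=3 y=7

Step 1: thread B executes B1 (y = x). Shared: x=1 y=1. PCs: A@0 B@1
Step 2: thread A executes A1 (x = x * 2). Shared: x=2 y=1. PCs: A@1 B@1
Step 3: thread A executes A2 (x = x - 1). Shared: x=1 y=1. PCs: A@2 B@1
Step 4: thread B executes B2 (x = x * -1). Shared: x=-1 y=1. PCs: A@2 B@2

Answer: x=-1 y=1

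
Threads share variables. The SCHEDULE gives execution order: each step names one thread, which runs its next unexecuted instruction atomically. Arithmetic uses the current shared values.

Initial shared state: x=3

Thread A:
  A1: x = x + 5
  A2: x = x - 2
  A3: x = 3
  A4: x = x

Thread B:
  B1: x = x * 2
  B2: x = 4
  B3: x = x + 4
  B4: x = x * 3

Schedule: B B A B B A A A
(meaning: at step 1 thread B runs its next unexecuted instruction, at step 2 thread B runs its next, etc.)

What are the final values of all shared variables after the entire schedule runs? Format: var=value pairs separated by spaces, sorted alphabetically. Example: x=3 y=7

Step 1: thread B executes B1 (x = x * 2). Shared: x=6. PCs: A@0 B@1
Step 2: thread B executes B2 (x = 4). Shared: x=4. PCs: A@0 B@2
Step 3: thread A executes A1 (x = x + 5). Shared: x=9. PCs: A@1 B@2
Step 4: thread B executes B3 (x = x + 4). Shared: x=13. PCs: A@1 B@3
Step 5: thread B executes B4 (x = x * 3). Shared: x=39. PCs: A@1 B@4
Step 6: thread A executes A2 (x = x - 2). Shared: x=37. PCs: A@2 B@4
Step 7: thread A executes A3 (x = 3). Shared: x=3. PCs: A@3 B@4
Step 8: thread A executes A4 (x = x). Shared: x=3. PCs: A@4 B@4

Answer: x=3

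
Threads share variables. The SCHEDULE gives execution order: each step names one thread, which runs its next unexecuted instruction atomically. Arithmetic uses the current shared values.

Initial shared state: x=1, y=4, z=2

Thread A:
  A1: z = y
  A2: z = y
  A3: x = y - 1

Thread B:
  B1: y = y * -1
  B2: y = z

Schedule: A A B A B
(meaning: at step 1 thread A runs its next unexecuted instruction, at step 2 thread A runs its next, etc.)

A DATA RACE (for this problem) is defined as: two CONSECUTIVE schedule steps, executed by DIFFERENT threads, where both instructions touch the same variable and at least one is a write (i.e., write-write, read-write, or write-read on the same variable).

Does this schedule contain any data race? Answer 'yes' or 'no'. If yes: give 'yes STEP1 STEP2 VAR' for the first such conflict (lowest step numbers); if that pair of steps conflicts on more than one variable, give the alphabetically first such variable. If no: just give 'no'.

Steps 1,2: same thread (A). No race.
Steps 2,3: A(z = y) vs B(y = y * -1). RACE on y (R-W).
Steps 3,4: B(y = y * -1) vs A(x = y - 1). RACE on y (W-R).
Steps 4,5: A(x = y - 1) vs B(y = z). RACE on y (R-W).
First conflict at steps 2,3.

Answer: yes 2 3 y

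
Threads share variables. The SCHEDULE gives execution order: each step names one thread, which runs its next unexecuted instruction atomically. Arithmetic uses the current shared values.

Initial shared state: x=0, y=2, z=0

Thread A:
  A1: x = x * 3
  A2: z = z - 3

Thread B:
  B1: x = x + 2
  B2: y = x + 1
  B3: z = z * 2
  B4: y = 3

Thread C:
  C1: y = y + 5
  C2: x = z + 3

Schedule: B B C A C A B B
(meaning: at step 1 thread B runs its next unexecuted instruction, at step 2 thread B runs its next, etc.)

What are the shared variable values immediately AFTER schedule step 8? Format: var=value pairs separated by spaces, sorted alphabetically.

Step 1: thread B executes B1 (x = x + 2). Shared: x=2 y=2 z=0. PCs: A@0 B@1 C@0
Step 2: thread B executes B2 (y = x + 1). Shared: x=2 y=3 z=0. PCs: A@0 B@2 C@0
Step 3: thread C executes C1 (y = y + 5). Shared: x=2 y=8 z=0. PCs: A@0 B@2 C@1
Step 4: thread A executes A1 (x = x * 3). Shared: x=6 y=8 z=0. PCs: A@1 B@2 C@1
Step 5: thread C executes C2 (x = z + 3). Shared: x=3 y=8 z=0. PCs: A@1 B@2 C@2
Step 6: thread A executes A2 (z = z - 3). Shared: x=3 y=8 z=-3. PCs: A@2 B@2 C@2
Step 7: thread B executes B3 (z = z * 2). Shared: x=3 y=8 z=-6. PCs: A@2 B@3 C@2
Step 8: thread B executes B4 (y = 3). Shared: x=3 y=3 z=-6. PCs: A@2 B@4 C@2

Answer: x=3 y=3 z=-6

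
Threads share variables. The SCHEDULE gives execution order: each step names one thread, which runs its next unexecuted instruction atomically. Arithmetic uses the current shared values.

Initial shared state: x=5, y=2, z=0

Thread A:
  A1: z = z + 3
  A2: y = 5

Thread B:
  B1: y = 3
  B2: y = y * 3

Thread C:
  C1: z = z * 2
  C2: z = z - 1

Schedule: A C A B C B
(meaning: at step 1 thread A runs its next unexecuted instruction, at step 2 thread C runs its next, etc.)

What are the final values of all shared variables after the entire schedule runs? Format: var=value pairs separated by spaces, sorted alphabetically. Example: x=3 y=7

Answer: x=5 y=9 z=5

Derivation:
Step 1: thread A executes A1 (z = z + 3). Shared: x=5 y=2 z=3. PCs: A@1 B@0 C@0
Step 2: thread C executes C1 (z = z * 2). Shared: x=5 y=2 z=6. PCs: A@1 B@0 C@1
Step 3: thread A executes A2 (y = 5). Shared: x=5 y=5 z=6. PCs: A@2 B@0 C@1
Step 4: thread B executes B1 (y = 3). Shared: x=5 y=3 z=6. PCs: A@2 B@1 C@1
Step 5: thread C executes C2 (z = z - 1). Shared: x=5 y=3 z=5. PCs: A@2 B@1 C@2
Step 6: thread B executes B2 (y = y * 3). Shared: x=5 y=9 z=5. PCs: A@2 B@2 C@2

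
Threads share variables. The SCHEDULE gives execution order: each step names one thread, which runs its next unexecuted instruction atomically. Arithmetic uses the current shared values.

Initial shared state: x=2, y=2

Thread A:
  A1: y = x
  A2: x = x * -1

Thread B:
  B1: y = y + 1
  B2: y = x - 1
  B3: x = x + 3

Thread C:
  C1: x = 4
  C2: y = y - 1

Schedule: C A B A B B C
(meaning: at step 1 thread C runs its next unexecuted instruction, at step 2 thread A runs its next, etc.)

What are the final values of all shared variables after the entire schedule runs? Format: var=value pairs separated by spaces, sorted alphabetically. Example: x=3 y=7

Step 1: thread C executes C1 (x = 4). Shared: x=4 y=2. PCs: A@0 B@0 C@1
Step 2: thread A executes A1 (y = x). Shared: x=4 y=4. PCs: A@1 B@0 C@1
Step 3: thread B executes B1 (y = y + 1). Shared: x=4 y=5. PCs: A@1 B@1 C@1
Step 4: thread A executes A2 (x = x * -1). Shared: x=-4 y=5. PCs: A@2 B@1 C@1
Step 5: thread B executes B2 (y = x - 1). Shared: x=-4 y=-5. PCs: A@2 B@2 C@1
Step 6: thread B executes B3 (x = x + 3). Shared: x=-1 y=-5. PCs: A@2 B@3 C@1
Step 7: thread C executes C2 (y = y - 1). Shared: x=-1 y=-6. PCs: A@2 B@3 C@2

Answer: x=-1 y=-6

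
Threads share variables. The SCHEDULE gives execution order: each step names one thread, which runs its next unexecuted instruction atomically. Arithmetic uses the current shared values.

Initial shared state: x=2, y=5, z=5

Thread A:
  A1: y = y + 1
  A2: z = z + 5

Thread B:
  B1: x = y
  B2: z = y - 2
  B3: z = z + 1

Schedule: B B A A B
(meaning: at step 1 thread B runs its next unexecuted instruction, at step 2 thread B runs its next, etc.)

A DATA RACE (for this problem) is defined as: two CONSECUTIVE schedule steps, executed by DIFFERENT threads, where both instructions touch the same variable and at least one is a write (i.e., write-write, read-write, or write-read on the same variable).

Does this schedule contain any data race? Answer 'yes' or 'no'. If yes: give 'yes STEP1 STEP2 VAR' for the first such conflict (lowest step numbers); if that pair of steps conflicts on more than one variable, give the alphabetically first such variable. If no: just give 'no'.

Answer: yes 2 3 y

Derivation:
Steps 1,2: same thread (B). No race.
Steps 2,3: B(z = y - 2) vs A(y = y + 1). RACE on y (R-W).
Steps 3,4: same thread (A). No race.
Steps 4,5: A(z = z + 5) vs B(z = z + 1). RACE on z (W-W).
First conflict at steps 2,3.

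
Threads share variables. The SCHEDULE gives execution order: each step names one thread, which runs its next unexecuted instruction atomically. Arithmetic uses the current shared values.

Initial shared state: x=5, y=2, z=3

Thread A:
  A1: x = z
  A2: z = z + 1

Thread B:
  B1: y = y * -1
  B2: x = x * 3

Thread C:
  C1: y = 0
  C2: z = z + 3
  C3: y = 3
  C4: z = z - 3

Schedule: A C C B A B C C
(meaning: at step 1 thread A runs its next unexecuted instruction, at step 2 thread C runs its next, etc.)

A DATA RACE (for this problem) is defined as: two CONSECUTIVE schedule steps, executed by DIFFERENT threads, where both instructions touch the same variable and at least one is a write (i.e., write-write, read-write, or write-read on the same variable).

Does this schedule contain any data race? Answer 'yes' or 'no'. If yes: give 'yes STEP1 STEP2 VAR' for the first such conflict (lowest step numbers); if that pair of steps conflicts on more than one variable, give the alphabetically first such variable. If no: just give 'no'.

Answer: no

Derivation:
Steps 1,2: A(r=z,w=x) vs C(r=-,w=y). No conflict.
Steps 2,3: same thread (C). No race.
Steps 3,4: C(r=z,w=z) vs B(r=y,w=y). No conflict.
Steps 4,5: B(r=y,w=y) vs A(r=z,w=z). No conflict.
Steps 5,6: A(r=z,w=z) vs B(r=x,w=x). No conflict.
Steps 6,7: B(r=x,w=x) vs C(r=-,w=y). No conflict.
Steps 7,8: same thread (C). No race.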